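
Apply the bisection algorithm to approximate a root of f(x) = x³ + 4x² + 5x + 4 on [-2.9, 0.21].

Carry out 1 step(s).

f(x) = x³ + 4x² + 5x + 4
Initial interval: [-2.9, 0.21]

Iteration 1:
  c_1 = (-2.900000 + 0.210000)/2 = -1.345000
  f(c_1) = f(-1.345000) = 2.077961
  f(a) × f(c) < 0, new interval: [-2.900000, -1.345000]

After 1 iteration(s), the approximation is c_1 = -1.345000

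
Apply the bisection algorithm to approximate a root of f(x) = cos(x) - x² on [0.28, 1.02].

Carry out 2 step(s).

f(x) = cos(x) - x²
Initial interval: [0.28, 1.02]

Iteration 1:
  c_1 = (0.280000 + 1.020000)/2 = 0.650000
  f(c_1) = f(0.650000) = 0.373584
  f(a) × f(c) ≥ 0, new interval: [0.650000, 1.020000]
Iteration 2:
  c_2 = (0.650000 + 1.020000)/2 = 0.835000
  f(c_2) = f(0.835000) = -0.026047
  f(a) × f(c) < 0, new interval: [0.650000, 0.835000]

After 2 iteration(s), the approximation is c_2 = 0.835000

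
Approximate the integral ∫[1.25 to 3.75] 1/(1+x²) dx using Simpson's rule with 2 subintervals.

f(x) = 1/(1+x²)
a = 1.25, b = 3.75, n = 2
h = (b - a)/n = 1.250000

Simpson's rule: (h/3)[f(x₀) + 4f(x₁) + 2f(x₂) + ... + f(xₙ)]

x_0 = 1.2500, f(x_0) = 0.390244, coefficient = 1
x_1 = 2.5000, f(x_1) = 0.137931, coefficient = 4
x_2 = 3.7500, f(x_2) = 0.066390, coefficient = 1

I ≈ (1.250000/3) × 1.008358 = 0.420149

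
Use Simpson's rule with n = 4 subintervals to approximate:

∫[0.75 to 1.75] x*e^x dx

f(x) = x*e^x
a = 0.75, b = 1.75, n = 4
h = (b - a)/n = 0.250000

Simpson's rule: (h/3)[f(x₀) + 4f(x₁) + 2f(x₂) + ... + f(xₙ)]

x_0 = 0.7500, f(x_0) = 1.587750, coefficient = 1
x_1 = 1.0000, f(x_1) = 2.718282, coefficient = 4
x_2 = 1.2500, f(x_2) = 4.362929, coefficient = 2
x_3 = 1.5000, f(x_3) = 6.722534, coefficient = 4
x_4 = 1.7500, f(x_4) = 10.070555, coefficient = 1

I ≈ (0.250000/3) × 58.147424 = 4.845619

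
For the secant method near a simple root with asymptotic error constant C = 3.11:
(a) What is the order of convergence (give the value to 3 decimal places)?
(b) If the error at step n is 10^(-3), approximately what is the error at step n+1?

(a) Secant method has superlinear convergence with order φ = (1+√5)/2 ≈ 1.618.
    This means |e_{n+1}| ≈ C|e_n|^1.618.

(b) With |e_n| = 10^(-3) and C = 3.11:
    |e_{n+1}| ≈ 3.11 × (10^(-3))^1.618 = 3.11 × 10^(-4.85)

(a) ≈ 1.618 (golden ratio); (b) |e_{n+1}| ≈ 4.352e-05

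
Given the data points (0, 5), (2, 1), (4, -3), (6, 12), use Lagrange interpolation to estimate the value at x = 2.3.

Lagrange interpolation formula:
P(x) = Σ yᵢ × Lᵢ(x)
where Lᵢ(x) = Π_{j≠i} (x - xⱼ)/(xᵢ - xⱼ)

L_0(2.3) = (2.3 - 2)/(0 - 2) × (2.3 - 4)/(0 - 4) × (2.3 - 6)/(0 - 6) = -0.039312
L_1(2.3) = (2.3 - 0)/(2 - 0) × (2.3 - 4)/(2 - 4) × (2.3 - 6)/(2 - 6) = 0.904188
L_2(2.3) = (2.3 - 0)/(4 - 0) × (2.3 - 2)/(4 - 2) × (2.3 - 6)/(4 - 6) = 0.159562
L_3(2.3) = (2.3 - 0)/(6 - 0) × (2.3 - 2)/(6 - 2) × (2.3 - 4)/(6 - 4) = -0.024437

P(2.3) = 5×L_0(2.3) + 1×L_1(2.3) + (-3)×L_2(2.3) + 12×L_3(2.3)
P(2.3) = -0.064312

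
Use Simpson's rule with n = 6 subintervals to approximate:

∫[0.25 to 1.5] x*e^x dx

f(x) = x*e^x
a = 0.25, b = 1.5, n = 6
h = (b - a)/n = 0.208333

Simpson's rule: (h/3)[f(x₀) + 4f(x₁) + 2f(x₂) + ... + f(xₙ)]

x_0 = 0.2500, f(x_0) = 0.321006, coefficient = 1
x_1 = 0.4583, f(x_1) = 0.724825, coefficient = 4
x_2 = 0.6667, f(x_2) = 1.298489, coefficient = 2
x_3 = 0.8750, f(x_3) = 2.099016, coefficient = 4
x_4 = 1.0833, f(x_4) = 3.200721, coefficient = 2
x_5 = 1.2917, f(x_5) = 4.700176, coefficient = 4
x_6 = 1.5000, f(x_6) = 6.722534, coefficient = 1

I ≈ (0.208333/3) × 46.138029 = 3.204030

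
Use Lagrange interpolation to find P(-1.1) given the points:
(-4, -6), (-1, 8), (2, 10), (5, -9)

Lagrange interpolation formula:
P(x) = Σ yᵢ × Lᵢ(x)
where Lᵢ(x) = Π_{j≠i} (x - xⱼ)/(xᵢ - xⱼ)

L_0(-1.1) = (-1.1 - (-1))/(-4 - (-1)) × (-1.1 - 2)/(-4 - 2) × (-1.1 - 5)/(-4 - 5) = 0.011673
L_1(-1.1) = (-1.1 - (-4))/(-1 - (-4)) × (-1.1 - 2)/(-1 - 2) × (-1.1 - 5)/(-1 - 5) = 1.015537
L_2(-1.1) = (-1.1 - (-4))/(2 - (-4)) × (-1.1 - (-1))/(2 - (-1)) × (-1.1 - 5)/(2 - 5) = -0.032759
L_3(-1.1) = (-1.1 - (-4))/(5 - (-4)) × (-1.1 - (-1))/(5 - (-1)) × (-1.1 - 2)/(5 - 2) = 0.005549

P(-1.1) = (-6)×L_0(-1.1) + 8×L_1(-1.1) + 10×L_2(-1.1) + (-9)×L_3(-1.1)
P(-1.1) = 7.676722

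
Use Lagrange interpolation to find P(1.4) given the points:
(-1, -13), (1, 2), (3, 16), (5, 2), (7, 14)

Lagrange interpolation formula:
P(x) = Σ yᵢ × Lᵢ(x)
where Lᵢ(x) = Π_{j≠i} (x - xⱼ)/(xᵢ - xⱼ)

L_0(1.4) = (1.4 - 1)/(-1 - 1) × (1.4 - 3)/(-1 - 3) × (1.4 - 5)/(-1 - 5) × (1.4 - 7)/(-1 - 7) = -0.033600
L_1(1.4) = (1.4 - (-1))/(1 - (-1)) × (1.4 - 3)/(1 - 3) × (1.4 - 5)/(1 - 5) × (1.4 - 7)/(1 - 7) = 0.806400
L_2(1.4) = (1.4 - (-1))/(3 - (-1)) × (1.4 - 1)/(3 - 1) × (1.4 - 5)/(3 - 5) × (1.4 - 7)/(3 - 7) = 0.302400
L_3(1.4) = (1.4 - (-1))/(5 - (-1)) × (1.4 - 1)/(5 - 1) × (1.4 - 3)/(5 - 3) × (1.4 - 7)/(5 - 7) = -0.089600
L_4(1.4) = (1.4 - (-1))/(7 - (-1)) × (1.4 - 1)/(7 - 1) × (1.4 - 3)/(7 - 3) × (1.4 - 5)/(7 - 5) = 0.014400

P(1.4) = (-13)×L_0(1.4) + 2×L_1(1.4) + 16×L_2(1.4) + 2×L_3(1.4) + 14×L_4(1.4)
P(1.4) = 6.910400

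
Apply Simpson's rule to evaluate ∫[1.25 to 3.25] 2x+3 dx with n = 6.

f(x) = 2x+3
a = 1.25, b = 3.25, n = 6
h = (b - a)/n = 0.333333

Simpson's rule: (h/3)[f(x₀) + 4f(x₁) + 2f(x₂) + ... + f(xₙ)]

x_0 = 1.2500, f(x_0) = 5.500000, coefficient = 1
x_1 = 1.5833, f(x_1) = 6.166667, coefficient = 4
x_2 = 1.9167, f(x_2) = 6.833333, coefficient = 2
x_3 = 2.2500, f(x_3) = 7.500000, coefficient = 4
x_4 = 2.5833, f(x_4) = 8.166667, coefficient = 2
x_5 = 2.9167, f(x_5) = 8.833333, coefficient = 4
x_6 = 3.2500, f(x_6) = 9.500000, coefficient = 1

I ≈ (0.333333/3) × 135.000000 = 15.000000
Exact value: 15.000000
Error: 0.000000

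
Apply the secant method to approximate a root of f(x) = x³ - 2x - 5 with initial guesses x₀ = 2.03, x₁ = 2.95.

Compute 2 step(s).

f(x) = x³ - 2x - 5
x₀ = 2.03, x₁ = 2.95

Secant formula: x_{n+1} = x_n - f(x_n)(x_n - x_{n-1})/(f(x_n) - f(x_{n-1}))

Iteration 1:
  f(2.030000) = -0.694573
  f(2.950000) = 14.772375
  x_2 = 2.950000 - 14.772375×(2.950000 - 2.030000)/(14.772375 - (-0.694573))
       = 2.071314
Iteration 2:
  f(2.950000) = 14.772375
  f(2.071314) = -0.255979
  x_3 = 2.071314 - (-0.255979)×(2.071314 - 2.950000)/(-0.255979 - 14.772375)
       = 2.086281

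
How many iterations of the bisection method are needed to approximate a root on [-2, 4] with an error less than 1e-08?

We need (b-a)/2^n ≤ 1e-08
(4 - (-2))/2^n ≤ 1e-08
6/2^n ≤ 1e-08
2^n ≥ 600000000
n ≥ log₂(600000000) = 29.16
n ≥ 30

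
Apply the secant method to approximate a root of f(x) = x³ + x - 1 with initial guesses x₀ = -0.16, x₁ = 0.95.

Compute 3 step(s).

f(x) = x³ + x - 1
x₀ = -0.16, x₁ = 0.95

Secant formula: x_{n+1} = x_n - f(x_n)(x_n - x_{n-1})/(f(x_n) - f(x_{n-1}))

Iteration 1:
  f(-0.160000) = -1.164096
  f(0.950000) = 0.807375
  x_2 = 0.950000 - 0.807375×(0.950000 - (-0.160000))/(0.807375 - (-1.164096))
       = 0.495423
Iteration 2:
  f(0.950000) = 0.807375
  f(0.495423) = -0.382979
  x_3 = 0.495423 - (-0.382979)×(0.495423 - 0.950000)/(-0.382979 - 0.807375)
       = 0.641676
Iteration 3:
  f(0.495423) = -0.382979
  f(0.641676) = -0.094115
  x_4 = 0.641676 - (-0.094115)×(0.641676 - 0.495423)/(-0.094115 - (-0.382979))
       = 0.689327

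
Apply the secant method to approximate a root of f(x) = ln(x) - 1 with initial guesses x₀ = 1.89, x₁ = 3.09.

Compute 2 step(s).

f(x) = ln(x) - 1
x₀ = 1.89, x₁ = 3.09

Secant formula: x_{n+1} = x_n - f(x_n)(x_n - x_{n-1})/(f(x_n) - f(x_{n-1}))

Iteration 1:
  f(1.890000) = -0.363423
  f(3.090000) = 0.128171
  x_2 = 3.090000 - 0.128171×(3.090000 - 1.890000)/(0.128171 - (-0.363423))
       = 2.777130
Iteration 2:
  f(3.090000) = 0.128171
  f(2.777130) = 0.021418
  x_3 = 2.777130 - 0.021418×(2.777130 - 3.090000)/(0.021418 - 0.128171)
       = 2.714358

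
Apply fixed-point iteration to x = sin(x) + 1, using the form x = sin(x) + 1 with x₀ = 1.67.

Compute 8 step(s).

Equation: x = sin(x) + 1
Fixed-point form: x = sin(x) + 1
x₀ = 1.67

x_1 = g(1.670000) = 1.995083
x_2 = g(1.995083) = 1.911332
x_3 = g(1.911332) = 1.942576
x_4 = g(1.942576) = 1.931682
x_5 = g(1.931682) = 1.935584
x_6 = g(1.935584) = 1.934199
x_7 = g(1.934199) = 1.934693
x_8 = g(1.934693) = 1.934517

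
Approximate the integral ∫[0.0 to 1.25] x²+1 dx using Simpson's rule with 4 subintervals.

f(x) = x²+1
a = 0.0, b = 1.25, n = 4
h = (b - a)/n = 0.312500

Simpson's rule: (h/3)[f(x₀) + 4f(x₁) + 2f(x₂) + ... + f(xₙ)]

x_0 = 0.0000, f(x_0) = 1.000000, coefficient = 1
x_1 = 0.3125, f(x_1) = 1.097656, coefficient = 4
x_2 = 0.6250, f(x_2) = 1.390625, coefficient = 2
x_3 = 0.9375, f(x_3) = 1.878906, coefficient = 4
x_4 = 1.2500, f(x_4) = 2.562500, coefficient = 1

I ≈ (0.312500/3) × 18.250000 = 1.901042
Exact value: 1.901042
Error: 0.000000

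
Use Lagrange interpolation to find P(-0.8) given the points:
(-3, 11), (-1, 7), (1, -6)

Lagrange interpolation formula:
P(x) = Σ yᵢ × Lᵢ(x)
where Lᵢ(x) = Π_{j≠i} (x - xⱼ)/(xᵢ - xⱼ)

L_0(-0.8) = (-0.8 - (-1))/(-3 - (-1)) × (-0.8 - 1)/(-3 - 1) = -0.045000
L_1(-0.8) = (-0.8 - (-3))/(-1 - (-3)) × (-0.8 - 1)/(-1 - 1) = 0.990000
L_2(-0.8) = (-0.8 - (-3))/(1 - (-3)) × (-0.8 - (-1))/(1 - (-1)) = 0.055000

P(-0.8) = 11×L_0(-0.8) + 7×L_1(-0.8) + (-6)×L_2(-0.8)
P(-0.8) = 6.105000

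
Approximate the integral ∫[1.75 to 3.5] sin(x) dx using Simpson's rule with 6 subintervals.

f(x) = sin(x)
a = 1.75, b = 3.5, n = 6
h = (b - a)/n = 0.291667

Simpson's rule: (h/3)[f(x₀) + 4f(x₁) + 2f(x₂) + ... + f(xₙ)]

x_0 = 1.7500, f(x_0) = 0.983986, coefficient = 1
x_1 = 2.0417, f(x_1) = 0.891174, coefficient = 4
x_2 = 2.3333, f(x_2) = 0.723086, coefficient = 2
x_3 = 2.6250, f(x_3) = 0.493920, coefficient = 4
x_4 = 2.9167, f(x_4) = 0.223034, coefficient = 2
x_5 = 3.2083, f(x_5) = -0.066691, coefficient = 4
x_6 = 3.5000, f(x_6) = -0.350783, coefficient = 1

I ≈ (0.291667/3) × 7.799055 = 0.758241
Exact value: 0.758211
Error: 0.000031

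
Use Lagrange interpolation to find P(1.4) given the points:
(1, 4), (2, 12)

Lagrange interpolation formula:
P(x) = Σ yᵢ × Lᵢ(x)
where Lᵢ(x) = Π_{j≠i} (x - xⱼ)/(xᵢ - xⱼ)

L_0(1.4) = (1.4 - 2)/(1 - 2) = 0.600000
L_1(1.4) = (1.4 - 1)/(2 - 1) = 0.400000

P(1.4) = 4×L_0(1.4) + 12×L_1(1.4)
P(1.4) = 7.200000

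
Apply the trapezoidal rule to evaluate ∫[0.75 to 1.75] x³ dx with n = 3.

f(x) = x³
a = 0.75, b = 1.75, n = 3
h = (b - a)/n = 0.333333

Trapezoidal rule: (h/2)[f(x₀) + 2f(x₁) + 2f(x₂) + ... + f(xₙ)]

x_0 = 0.7500, f(x_0) = 0.421875, coefficient = 1
x_1 = 1.0833, f(x_1) = 1.271412, coefficient = 2
x_2 = 1.4167, f(x_2) = 2.843171, coefficient = 2
x_3 = 1.7500, f(x_3) = 5.359375, coefficient = 1

I ≈ (0.333333/2) × 14.010417 = 2.335069
Exact value: 2.265625
Error: 0.069444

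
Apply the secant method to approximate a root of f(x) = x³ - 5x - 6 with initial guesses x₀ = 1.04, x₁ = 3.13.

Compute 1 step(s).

f(x) = x³ - 5x - 6
x₀ = 1.04, x₁ = 3.13

Secant formula: x_{n+1} = x_n - f(x_n)(x_n - x_{n-1})/(f(x_n) - f(x_{n-1}))

Iteration 1:
  f(1.040000) = -10.075136
  f(3.130000) = 9.014297
  x_2 = 3.130000 - 9.014297×(3.130000 - 1.040000)/(9.014297 - (-10.075136))
       = 2.143073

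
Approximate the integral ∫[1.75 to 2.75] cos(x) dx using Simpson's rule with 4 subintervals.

f(x) = cos(x)
a = 1.75, b = 2.75, n = 4
h = (b - a)/n = 0.250000

Simpson's rule: (h/3)[f(x₀) + 4f(x₁) + 2f(x₂) + ... + f(xₙ)]

x_0 = 1.7500, f(x_0) = -0.178246, coefficient = 1
x_1 = 2.0000, f(x_1) = -0.416147, coefficient = 4
x_2 = 2.2500, f(x_2) = -0.628174, coefficient = 2
x_3 = 2.5000, f(x_3) = -0.801144, coefficient = 4
x_4 = 2.7500, f(x_4) = -0.924302, coefficient = 1

I ≈ (0.250000/3) × -7.228057 = -0.602338
Exact value: -0.602325
Error: 0.000013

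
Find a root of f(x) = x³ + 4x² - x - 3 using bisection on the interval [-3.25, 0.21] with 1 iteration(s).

f(x) = x³ + 4x² - x - 3
Initial interval: [-3.25, 0.21]

Iteration 1:
  c_1 = (-3.250000 + 0.210000)/2 = -1.520000
  f(c_1) = f(-1.520000) = 4.249792
  f(a) × f(c) ≥ 0, new interval: [-1.520000, 0.210000]

After 1 iteration(s), the approximation is c_1 = -1.520000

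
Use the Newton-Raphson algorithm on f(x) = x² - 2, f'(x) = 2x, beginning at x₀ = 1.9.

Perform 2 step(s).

f(x) = x² - 2
f'(x) = 2x
x₀ = 1.9

Newton-Raphson formula: x_{n+1} = x_n - f(x_n)/f'(x_n)

Iteration 1:
  f(1.900000) = 1.610000
  f'(1.900000) = 3.800000
  x_1 = 1.900000 - 1.610000/3.800000 = 1.476316
Iteration 2:
  f(1.476316) = 0.179508
  f'(1.476316) = 2.952632
  x_2 = 1.476316 - 0.179508/2.952632 = 1.415520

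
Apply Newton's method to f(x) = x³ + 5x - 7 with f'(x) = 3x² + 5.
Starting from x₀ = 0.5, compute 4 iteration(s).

f(x) = x³ + 5x - 7
f'(x) = 3x² + 5
x₀ = 0.5

Newton-Raphson formula: x_{n+1} = x_n - f(x_n)/f'(x_n)

Iteration 1:
  f(0.500000) = -4.375000
  f'(0.500000) = 5.750000
  x_1 = 0.500000 - (-4.375000)/5.750000 = 1.260870
Iteration 2:
  f(1.260870) = 1.308868
  f'(1.260870) = 9.769376
  x_2 = 1.260870 - 1.308868/9.769376 = 1.126893
Iteration 3:
  f(1.126893) = 0.065492
  f'(1.126893) = 8.809663
  x_3 = 1.126893 - 0.065492/8.809663 = 1.119459
Iteration 4:
  f(1.119459) = 0.000186
  f'(1.119459) = 8.759564
  x_4 = 1.119459 - 0.000186/8.759564 = 1.119438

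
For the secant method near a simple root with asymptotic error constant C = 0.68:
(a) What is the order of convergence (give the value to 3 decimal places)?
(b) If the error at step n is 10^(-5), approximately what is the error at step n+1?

(a) Secant method has superlinear convergence with order φ = (1+√5)/2 ≈ 1.618.
    This means |e_{n+1}| ≈ C|e_n|^1.618.

(b) With |e_n| = 10^(-5) and C = 0.68:
    |e_{n+1}| ≈ 0.68 × (10^(-5))^1.618 = 0.68 × 10^(-8.09)

(a) ≈ 1.618 (golden ratio); (b) |e_{n+1}| ≈ 5.525e-09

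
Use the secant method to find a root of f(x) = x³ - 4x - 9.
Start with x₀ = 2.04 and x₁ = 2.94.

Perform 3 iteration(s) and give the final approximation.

f(x) = x³ - 4x - 9
x₀ = 2.04, x₁ = 2.94

Secant formula: x_{n+1} = x_n - f(x_n)(x_n - x_{n-1})/(f(x_n) - f(x_{n-1}))

Iteration 1:
  f(2.040000) = -8.670336
  f(2.940000) = 4.652184
  x_2 = 2.940000 - 4.652184×(2.940000 - 2.040000)/(4.652184 - (-8.670336))
       = 2.625723
Iteration 2:
  f(2.940000) = 4.652184
  f(2.625723) = -1.400056
  x_3 = 2.625723 - (-1.400056)×(2.625723 - 2.940000)/(-1.400056 - 4.652184)
       = 2.698424
Iteration 3:
  f(2.625723) = -1.400056
  f(2.698424) = -0.145142
  x_4 = 2.698424 - (-0.145142)×(2.698424 - 2.625723)/(-0.145142 - (-1.400056))
       = 2.706833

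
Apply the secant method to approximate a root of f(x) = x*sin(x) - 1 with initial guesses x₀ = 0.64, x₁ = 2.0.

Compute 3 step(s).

f(x) = x*sin(x) - 1
x₀ = 0.64, x₁ = 2.0

Secant formula: x_{n+1} = x_n - f(x_n)(x_n - x_{n-1})/(f(x_n) - f(x_{n-1}))

Iteration 1:
  f(0.640000) = -0.617795
  f(2.000000) = 0.818595
  x_2 = 2.000000 - 0.818595×(2.000000 - 0.640000)/(0.818595 - (-0.617795))
       = 1.224939
Iteration 2:
  f(2.000000) = 0.818595
  f(1.224939) = 0.152405
  x_3 = 1.224939 - 0.152405×(1.224939 - 2.000000)/(0.152405 - 0.818595)
       = 1.047628
Iteration 3:
  f(1.224939) = 0.152405
  f(1.047628) = -0.092502
  x_4 = 1.047628 - (-0.092502)×(1.047628 - 1.224939)/(-0.092502 - 0.152405)
       = 1.114599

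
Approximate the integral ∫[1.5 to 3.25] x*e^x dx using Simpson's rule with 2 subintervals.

f(x) = x*e^x
a = 1.5, b = 3.25, n = 2
h = (b - a)/n = 0.875000

Simpson's rule: (h/3)[f(x₀) + 4f(x₁) + 2f(x₂) + ... + f(xₙ)]

x_0 = 1.5000, f(x_0) = 6.722534, coefficient = 1
x_1 = 2.3750, f(x_1) = 25.533656, coefficient = 4
x_2 = 3.2500, f(x_2) = 83.818605, coefficient = 1

I ≈ (0.875000/3) × 192.675764 = 56.197098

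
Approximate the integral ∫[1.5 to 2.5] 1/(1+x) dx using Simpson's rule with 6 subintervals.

f(x) = 1/(1+x)
a = 1.5, b = 2.5, n = 6
h = (b - a)/n = 0.166667

Simpson's rule: (h/3)[f(x₀) + 4f(x₁) + 2f(x₂) + ... + f(xₙ)]

x_0 = 1.5000, f(x_0) = 0.400000, coefficient = 1
x_1 = 1.6667, f(x_1) = 0.375000, coefficient = 4
x_2 = 1.8333, f(x_2) = 0.352941, coefficient = 2
x_3 = 2.0000, f(x_3) = 0.333333, coefficient = 4
x_4 = 2.1667, f(x_4) = 0.315789, coefficient = 2
x_5 = 2.3333, f(x_5) = 0.300000, coefficient = 4
x_6 = 2.5000, f(x_6) = 0.285714, coefficient = 1

I ≈ (0.166667/3) × 6.056509 = 0.336473
Exact value: 0.336472
Error: 0.000000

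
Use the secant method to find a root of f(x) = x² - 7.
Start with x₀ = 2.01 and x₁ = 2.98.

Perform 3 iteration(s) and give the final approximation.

f(x) = x² - 7
x₀ = 2.01, x₁ = 2.98

Secant formula: x_{n+1} = x_n - f(x_n)(x_n - x_{n-1})/(f(x_n) - f(x_{n-1}))

Iteration 1:
  f(2.010000) = -2.959900
  f(2.980000) = 1.880400
  x_2 = 2.980000 - 1.880400×(2.980000 - 2.010000)/(1.880400 - (-2.959900))
       = 2.603166
Iteration 2:
  f(2.980000) = 1.880400
  f(2.603166) = -0.223525
  x_3 = 2.603166 - (-0.223525)×(2.603166 - 2.980000)/(-0.223525 - 1.880400)
       = 2.643202
Iteration 3:
  f(2.603166) = -0.223525
  f(2.643202) = -0.013484
  x_4 = 2.643202 - (-0.013484)×(2.643202 - 2.603166)/(-0.013484 - (-0.223525))
       = 2.645772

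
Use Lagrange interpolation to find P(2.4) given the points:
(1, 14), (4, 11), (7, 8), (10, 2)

Lagrange interpolation formula:
P(x) = Σ yᵢ × Lᵢ(x)
where Lᵢ(x) = Π_{j≠i} (x - xⱼ)/(xᵢ - xⱼ)

L_0(2.4) = (2.4 - 4)/(1 - 4) × (2.4 - 7)/(1 - 7) × (2.4 - 10)/(1 - 10) = 0.345284
L_1(2.4) = (2.4 - 1)/(4 - 1) × (2.4 - 7)/(4 - 7) × (2.4 - 10)/(4 - 10) = 0.906370
L_2(2.4) = (2.4 - 1)/(7 - 1) × (2.4 - 4)/(7 - 4) × (2.4 - 10)/(7 - 10) = -0.315259
L_3(2.4) = (2.4 - 1)/(10 - 1) × (2.4 - 4)/(10 - 4) × (2.4 - 7)/(10 - 7) = 0.063605

P(2.4) = 14×L_0(2.4) + 11×L_1(2.4) + 8×L_2(2.4) + 2×L_3(2.4)
P(2.4) = 12.409185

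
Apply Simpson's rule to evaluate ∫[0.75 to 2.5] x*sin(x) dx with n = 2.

f(x) = x*sin(x)
a = 0.75, b = 2.5, n = 2
h = (b - a)/n = 0.875000

Simpson's rule: (h/3)[f(x₀) + 4f(x₁) + 2f(x₂) + ... + f(xₙ)]

x_0 = 0.7500, f(x_0) = 0.511229, coefficient = 1
x_1 = 1.6250, f(x_1) = 1.622613, coefficient = 4
x_2 = 2.5000, f(x_2) = 1.496180, coefficient = 1

I ≈ (0.875000/3) × 8.497863 = 2.478543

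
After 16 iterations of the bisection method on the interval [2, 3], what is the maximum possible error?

Bisection error bound: |error| ≤ (b-a)/2^n
|error| ≤ (3 - 2)/2^16 = 1/2^16
|error| ≤ 0.0000152588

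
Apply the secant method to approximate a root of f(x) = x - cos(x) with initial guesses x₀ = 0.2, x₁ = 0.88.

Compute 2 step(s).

f(x) = x - cos(x)
x₀ = 0.2, x₁ = 0.88

Secant formula: x_{n+1} = x_n - f(x_n)(x_n - x_{n-1})/(f(x_n) - f(x_{n-1}))

Iteration 1:
  f(0.200000) = -0.780067
  f(0.880000) = 0.242849
  x_2 = 0.880000 - 0.242849×(0.880000 - 0.200000)/(0.242849 - (-0.780067))
       = 0.718562
Iteration 2:
  f(0.880000) = 0.242849
  f(0.718562) = -0.034191
  x_3 = 0.718562 - (-0.034191)×(0.718562 - 0.880000)/(-0.034191 - 0.242849)
       = 0.738486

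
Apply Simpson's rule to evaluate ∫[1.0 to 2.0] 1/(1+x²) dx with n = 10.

f(x) = 1/(1+x²)
a = 1.0, b = 2.0, n = 10
h = (b - a)/n = 0.100000

Simpson's rule: (h/3)[f(x₀) + 4f(x₁) + 2f(x₂) + ... + f(xₙ)]

x_0 = 1.0000, f(x_0) = 0.500000, coefficient = 1
x_1 = 1.1000, f(x_1) = 0.452489, coefficient = 4
x_2 = 1.2000, f(x_2) = 0.409836, coefficient = 2
x_3 = 1.3000, f(x_3) = 0.371747, coefficient = 4
x_4 = 1.4000, f(x_4) = 0.337838, coefficient = 2
x_5 = 1.5000, f(x_5) = 0.307692, coefficient = 4
x_6 = 1.6000, f(x_6) = 0.280899, coefficient = 2
x_7 = 1.7000, f(x_7) = 0.257069, coefficient = 4
x_8 = 1.8000, f(x_8) = 0.235849, coefficient = 2
x_9 = 1.9000, f(x_9) = 0.216920, coefficient = 4
x_10 = 2.0000, f(x_10) = 0.200000, coefficient = 1

I ≈ (0.100000/3) × 9.652513 = 0.321750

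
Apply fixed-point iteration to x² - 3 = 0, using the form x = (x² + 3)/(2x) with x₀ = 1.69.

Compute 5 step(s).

Equation: x² - 3 = 0
Fixed-point form: x = (x² + 3)/(2x)
x₀ = 1.69

x_1 = g(1.690000) = 1.732574
x_2 = g(1.732574) = 1.732051
x_3 = g(1.732051) = 1.732051
x_4 = g(1.732051) = 1.732051
x_5 = g(1.732051) = 1.732051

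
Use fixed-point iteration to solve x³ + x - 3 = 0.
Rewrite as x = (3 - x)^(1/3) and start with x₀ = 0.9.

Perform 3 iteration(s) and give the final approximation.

Equation: x³ + x - 3 = 0
Fixed-point form: x = (3 - x)^(1/3)
x₀ = 0.9

x_1 = g(0.900000) = 1.280579
x_2 = g(1.280579) = 1.198011
x_3 = g(1.198011) = 1.216888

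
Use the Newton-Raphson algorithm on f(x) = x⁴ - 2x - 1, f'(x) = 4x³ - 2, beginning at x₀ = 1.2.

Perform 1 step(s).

f(x) = x⁴ - 2x - 1
f'(x) = 4x³ - 2
x₀ = 1.2

Newton-Raphson formula: x_{n+1} = x_n - f(x_n)/f'(x_n)

Iteration 1:
  f(1.200000) = -1.326400
  f'(1.200000) = 4.912000
  x_1 = 1.200000 - (-1.326400)/4.912000 = 1.470033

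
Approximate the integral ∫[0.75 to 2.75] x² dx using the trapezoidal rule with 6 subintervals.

f(x) = x²
a = 0.75, b = 2.75, n = 6
h = (b - a)/n = 0.333333

Trapezoidal rule: (h/2)[f(x₀) + 2f(x₁) + 2f(x₂) + ... + f(xₙ)]

x_0 = 0.7500, f(x_0) = 0.562500, coefficient = 1
x_1 = 1.0833, f(x_1) = 1.173611, coefficient = 2
x_2 = 1.4167, f(x_2) = 2.006944, coefficient = 2
x_3 = 1.7500, f(x_3) = 3.062500, coefficient = 2
x_4 = 2.0833, f(x_4) = 4.340278, coefficient = 2
x_5 = 2.4167, f(x_5) = 5.840278, coefficient = 2
x_6 = 2.7500, f(x_6) = 7.562500, coefficient = 1

I ≈ (0.333333/2) × 40.972222 = 6.828704
Exact value: 6.791667
Error: 0.037037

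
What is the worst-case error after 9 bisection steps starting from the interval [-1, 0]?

Bisection error bound: |error| ≤ (b-a)/2^n
|error| ≤ (0 - (-1))/2^9 = 1/2^9
|error| ≤ 0.0019531250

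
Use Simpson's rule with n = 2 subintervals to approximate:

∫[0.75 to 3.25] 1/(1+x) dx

f(x) = 1/(1+x)
a = 0.75, b = 3.25, n = 2
h = (b - a)/n = 1.250000

Simpson's rule: (h/3)[f(x₀) + 4f(x₁) + 2f(x₂) + ... + f(xₙ)]

x_0 = 0.7500, f(x_0) = 0.571429, coefficient = 1
x_1 = 2.0000, f(x_1) = 0.333333, coefficient = 4
x_2 = 3.2500, f(x_2) = 0.235294, coefficient = 1

I ≈ (1.250000/3) × 2.140056 = 0.891690
Exact value: 0.887303
Error: 0.004387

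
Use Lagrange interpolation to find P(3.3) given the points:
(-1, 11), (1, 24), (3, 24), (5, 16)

Lagrange interpolation formula:
P(x) = Σ yᵢ × Lᵢ(x)
where Lᵢ(x) = Π_{j≠i} (x - xⱼ)/(xᵢ - xⱼ)

L_0(3.3) = (3.3 - 1)/(-1 - 1) × (3.3 - 3)/(-1 - 3) × (3.3 - 5)/(-1 - 5) = 0.024437
L_1(3.3) = (3.3 - (-1))/(1 - (-1)) × (3.3 - 3)/(1 - 3) × (3.3 - 5)/(1 - 5) = -0.137062
L_2(3.3) = (3.3 - (-1))/(3 - (-1)) × (3.3 - 1)/(3 - 1) × (3.3 - 5)/(3 - 5) = 1.050812
L_3(3.3) = (3.3 - (-1))/(5 - (-1)) × (3.3 - 1)/(5 - 1) × (3.3 - 3)/(5 - 3) = 0.061812

P(3.3) = 11×L_0(3.3) + 24×L_1(3.3) + 24×L_2(3.3) + 16×L_3(3.3)
P(3.3) = 23.187812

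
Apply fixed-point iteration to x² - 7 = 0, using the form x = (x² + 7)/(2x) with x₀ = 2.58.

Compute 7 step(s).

Equation: x² - 7 = 0
Fixed-point form: x = (x² + 7)/(2x)
x₀ = 2.58

x_1 = g(2.580000) = 2.646589
x_2 = g(2.646589) = 2.645751
x_3 = g(2.645751) = 2.645751
x_4 = g(2.645751) = 2.645751
x_5 = g(2.645751) = 2.645751
x_6 = g(2.645751) = 2.645751
x_7 = g(2.645751) = 2.645751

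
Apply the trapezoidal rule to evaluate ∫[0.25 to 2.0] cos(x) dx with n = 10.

f(x) = cos(x)
a = 0.25, b = 2.0, n = 10
h = (b - a)/n = 0.175000

Trapezoidal rule: (h/2)[f(x₀) + 2f(x₁) + 2f(x₂) + ... + f(xₙ)]

x_0 = 0.2500, f(x_0) = 0.968912, coefficient = 1
x_1 = 0.4250, f(x_1) = 0.911039, coefficient = 2
x_2 = 0.6000, f(x_2) = 0.825336, coefficient = 2
x_3 = 0.7750, f(x_3) = 0.714421, coefficient = 2
x_4 = 0.9500, f(x_4) = 0.581683, coefficient = 2
x_5 = 1.1250, f(x_5) = 0.431177, coefficient = 2
x_6 = 1.3000, f(x_6) = 0.267499, coefficient = 2
x_7 = 1.4750, f(x_7) = 0.095650, coefficient = 2
x_8 = 1.6500, f(x_8) = -0.079121, coefficient = 2
x_9 = 1.8250, f(x_9) = -0.251475, coefficient = 2
x_10 = 2.0000, f(x_10) = -0.416147, coefficient = 1

I ≈ (0.175000/2) × 7.545182 = 0.660203
Exact value: 0.661893
Error: 0.001690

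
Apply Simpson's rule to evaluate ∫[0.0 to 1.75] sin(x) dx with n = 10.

f(x) = sin(x)
a = 0.0, b = 1.75, n = 10
h = (b - a)/n = 0.175000

Simpson's rule: (h/3)[f(x₀) + 4f(x₁) + 2f(x₂) + ... + f(xₙ)]

x_0 = 0.0000, f(x_0) = 0.000000, coefficient = 1
x_1 = 0.1750, f(x_1) = 0.174108, coefficient = 4
x_2 = 0.3500, f(x_2) = 0.342898, coefficient = 2
x_3 = 0.5250, f(x_3) = 0.501213, coefficient = 4
x_4 = 0.7000, f(x_4) = 0.644218, coefficient = 2
x_5 = 0.8750, f(x_5) = 0.767544, coefficient = 4
x_6 = 1.0500, f(x_6) = 0.867423, coefficient = 2
x_7 = 1.2250, f(x_7) = 0.940806, coefficient = 4
x_8 = 1.4000, f(x_8) = 0.985450, coefficient = 2
x_9 = 1.5750, f(x_9) = 0.999991, coefficient = 4
x_10 = 1.7500, f(x_10) = 0.983986, coefficient = 1

I ≈ (0.175000/3) × 20.198609 = 1.178252
Exact value: 1.178246
Error: 0.000006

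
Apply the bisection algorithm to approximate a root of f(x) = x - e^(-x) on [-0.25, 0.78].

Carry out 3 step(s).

f(x) = x - e^(-x)
Initial interval: [-0.25, 0.78]

Iteration 1:
  c_1 = (-0.250000 + 0.780000)/2 = 0.265000
  f(c_1) = f(0.265000) = -0.502206
  f(a) × f(c) ≥ 0, new interval: [0.265000, 0.780000]
Iteration 2:
  c_2 = (0.265000 + 0.780000)/2 = 0.522500
  f(c_2) = f(0.522500) = -0.070536
  f(a) × f(c) ≥ 0, new interval: [0.522500, 0.780000]
Iteration 3:
  c_3 = (0.522500 + 0.780000)/2 = 0.651250
  f(c_3) = f(0.651250) = 0.129856
  f(a) × f(c) < 0, new interval: [0.522500, 0.651250]

After 3 iteration(s), the approximation is c_3 = 0.651250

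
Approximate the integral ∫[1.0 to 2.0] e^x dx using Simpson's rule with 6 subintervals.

f(x) = e^x
a = 1.0, b = 2.0, n = 6
h = (b - a)/n = 0.166667

Simpson's rule: (h/3)[f(x₀) + 4f(x₁) + 2f(x₂) + ... + f(xₙ)]

x_0 = 1.0000, f(x_0) = 2.718282, coefficient = 1
x_1 = 1.1667, f(x_1) = 3.211271, coefficient = 4
x_2 = 1.3333, f(x_2) = 3.793668, coefficient = 2
x_3 = 1.5000, f(x_3) = 4.481689, coefficient = 4
x_4 = 1.6667, f(x_4) = 5.294490, coefficient = 2
x_5 = 1.8333, f(x_5) = 6.254701, coefficient = 4
x_6 = 2.0000, f(x_6) = 7.389056, coefficient = 1

I ≈ (0.166667/3) × 84.074296 = 4.670794
Exact value: 4.670774
Error: 0.000020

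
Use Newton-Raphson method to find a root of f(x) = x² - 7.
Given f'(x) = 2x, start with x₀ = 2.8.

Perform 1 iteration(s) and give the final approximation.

f(x) = x² - 7
f'(x) = 2x
x₀ = 2.8

Newton-Raphson formula: x_{n+1} = x_n - f(x_n)/f'(x_n)

Iteration 1:
  f(2.800000) = 0.840000
  f'(2.800000) = 5.600000
  x_1 = 2.800000 - 0.840000/5.600000 = 2.650000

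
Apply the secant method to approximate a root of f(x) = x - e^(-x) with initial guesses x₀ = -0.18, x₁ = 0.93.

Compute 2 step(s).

f(x) = x - e^(-x)
x₀ = -0.18, x₁ = 0.93

Secant formula: x_{n+1} = x_n - f(x_n)(x_n - x_{n-1})/(f(x_n) - f(x_{n-1}))

Iteration 1:
  f(-0.180000) = -1.377217
  f(0.930000) = 0.535446
  x_2 = 0.930000 - 0.535446×(0.930000 - (-0.180000))/(0.535446 - (-1.377217))
       = 0.619258
Iteration 2:
  f(0.930000) = 0.535446
  f(0.619258) = 0.080914
  x_3 = 0.619258 - 0.080914×(0.619258 - 0.930000)/(0.080914 - 0.535446)
       = 0.563941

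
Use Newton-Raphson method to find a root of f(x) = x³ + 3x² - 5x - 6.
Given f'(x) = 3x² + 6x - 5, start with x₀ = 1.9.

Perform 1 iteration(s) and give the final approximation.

f(x) = x³ + 3x² - 5x - 6
f'(x) = 3x² + 6x - 5
x₀ = 1.9

Newton-Raphson formula: x_{n+1} = x_n - f(x_n)/f'(x_n)

Iteration 1:
  f(1.900000) = 2.189000
  f'(1.900000) = 17.230000
  x_1 = 1.900000 - 2.189000/17.230000 = 1.772954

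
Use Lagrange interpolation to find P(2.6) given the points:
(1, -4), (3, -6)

Lagrange interpolation formula:
P(x) = Σ yᵢ × Lᵢ(x)
where Lᵢ(x) = Π_{j≠i} (x - xⱼ)/(xᵢ - xⱼ)

L_0(2.6) = (2.6 - 3)/(1 - 3) = 0.200000
L_1(2.6) = (2.6 - 1)/(3 - 1) = 0.800000

P(2.6) = (-4)×L_0(2.6) + (-6)×L_1(2.6)
P(2.6) = -5.600000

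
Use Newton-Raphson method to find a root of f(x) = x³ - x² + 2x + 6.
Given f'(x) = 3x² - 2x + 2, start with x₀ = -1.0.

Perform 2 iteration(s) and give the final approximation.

f(x) = x³ - x² + 2x + 6
f'(x) = 3x² - 2x + 2
x₀ = -1.0

Newton-Raphson formula: x_{n+1} = x_n - f(x_n)/f'(x_n)

Iteration 1:
  f(-1.000000) = 2.000000
  f'(-1.000000) = 7.000000
  x_1 = -1.000000 - 2.000000/7.000000 = -1.285714
Iteration 2:
  f(-1.285714) = -0.349854
  f'(-1.285714) = 9.530612
  x_2 = -1.285714 - (-0.349854)/9.530612 = -1.249006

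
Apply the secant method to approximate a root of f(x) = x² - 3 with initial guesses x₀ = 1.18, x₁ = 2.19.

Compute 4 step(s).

f(x) = x² - 3
x₀ = 1.18, x₁ = 2.19

Secant formula: x_{n+1} = x_n - f(x_n)(x_n - x_{n-1})/(f(x_n) - f(x_{n-1}))

Iteration 1:
  f(1.180000) = -1.607600
  f(2.190000) = 1.796100
  x_2 = 2.190000 - 1.796100×(2.190000 - 1.180000)/(1.796100 - (-1.607600))
       = 1.657033
Iteration 2:
  f(2.190000) = 1.796100
  f(1.657033) = -0.254243
  x_3 = 1.657033 - (-0.254243)×(1.657033 - 2.190000)/(-0.254243 - 1.796100)
       = 1.723121
Iteration 3:
  f(1.657033) = -0.254243
  f(1.723121) = -0.030855
  x_4 = 1.723121 - (-0.030855)×(1.723121 - 1.657033)/(-0.030855 - (-0.254243))
       = 1.732249
Iteration 4:
  f(1.723121) = -0.030855
  f(1.732249) = 0.000687
  x_5 = 1.732249 - 0.000687×(1.732249 - 1.723121)/(0.000687 - (-0.030855))
       = 1.732050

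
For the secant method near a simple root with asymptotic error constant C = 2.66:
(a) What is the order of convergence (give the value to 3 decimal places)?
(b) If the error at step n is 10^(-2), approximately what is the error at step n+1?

(a) Secant method has superlinear convergence with order φ = (1+√5)/2 ≈ 1.618.
    This means |e_{n+1}| ≈ C|e_n|^1.618.

(b) With |e_n| = 10^(-2) and C = 2.66:
    |e_{n+1}| ≈ 2.66 × (10^(-2))^1.618 = 2.66 × 10^(-3.24)

(a) ≈ 1.618 (golden ratio); (b) |e_{n+1}| ≈ 1.545e-03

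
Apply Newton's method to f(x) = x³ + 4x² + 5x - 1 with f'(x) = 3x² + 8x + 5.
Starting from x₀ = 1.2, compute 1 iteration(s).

f(x) = x³ + 4x² + 5x - 1
f'(x) = 3x² + 8x + 5
x₀ = 1.2

Newton-Raphson formula: x_{n+1} = x_n - f(x_n)/f'(x_n)

Iteration 1:
  f(1.200000) = 12.488000
  f'(1.200000) = 18.920000
  x_1 = 1.200000 - 12.488000/18.920000 = 0.539958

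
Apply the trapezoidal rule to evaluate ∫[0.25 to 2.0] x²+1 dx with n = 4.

f(x) = x²+1
a = 0.25, b = 2.0, n = 4
h = (b - a)/n = 0.437500

Trapezoidal rule: (h/2)[f(x₀) + 2f(x₁) + 2f(x₂) + ... + f(xₙ)]

x_0 = 0.2500, f(x_0) = 1.062500, coefficient = 1
x_1 = 0.6875, f(x_1) = 1.472656, coefficient = 2
x_2 = 1.1250, f(x_2) = 2.265625, coefficient = 2
x_3 = 1.5625, f(x_3) = 3.441406, coefficient = 2
x_4 = 2.0000, f(x_4) = 5.000000, coefficient = 1

I ≈ (0.437500/2) × 20.421875 = 4.467285
Exact value: 4.411458
Error: 0.055827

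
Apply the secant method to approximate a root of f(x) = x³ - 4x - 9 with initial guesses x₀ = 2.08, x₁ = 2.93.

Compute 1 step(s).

f(x) = x³ - 4x - 9
x₀ = 2.08, x₁ = 2.93

Secant formula: x_{n+1} = x_n - f(x_n)(x_n - x_{n-1})/(f(x_n) - f(x_{n-1}))

Iteration 1:
  f(2.080000) = -8.321088
  f(2.930000) = 4.433757
  x_2 = 2.930000 - 4.433757×(2.930000 - 2.080000)/(4.433757 - (-8.321088))
       = 2.634528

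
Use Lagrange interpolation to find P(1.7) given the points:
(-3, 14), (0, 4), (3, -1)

Lagrange interpolation formula:
P(x) = Σ yᵢ × Lᵢ(x)
where Lᵢ(x) = Π_{j≠i} (x - xⱼ)/(xᵢ - xⱼ)

L_0(1.7) = (1.7 - 0)/(-3 - 0) × (1.7 - 3)/(-3 - 3) = -0.122778
L_1(1.7) = (1.7 - (-3))/(0 - (-3)) × (1.7 - 3)/(0 - 3) = 0.678889
L_2(1.7) = (1.7 - (-3))/(3 - (-3)) × (1.7 - 0)/(3 - 0) = 0.443889

P(1.7) = 14×L_0(1.7) + 4×L_1(1.7) + (-1)×L_2(1.7)
P(1.7) = 0.552778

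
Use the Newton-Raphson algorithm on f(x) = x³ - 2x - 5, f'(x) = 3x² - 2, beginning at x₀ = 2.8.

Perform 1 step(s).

f(x) = x³ - 2x - 5
f'(x) = 3x² - 2
x₀ = 2.8

Newton-Raphson formula: x_{n+1} = x_n - f(x_n)/f'(x_n)

Iteration 1:
  f(2.800000) = 11.352000
  f'(2.800000) = 21.520000
  x_1 = 2.800000 - 11.352000/21.520000 = 2.272491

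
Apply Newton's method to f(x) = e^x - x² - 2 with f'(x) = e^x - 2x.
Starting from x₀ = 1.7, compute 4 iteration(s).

f(x) = e^x - x² - 2
f'(x) = e^x - 2x
x₀ = 1.7

Newton-Raphson formula: x_{n+1} = x_n - f(x_n)/f'(x_n)

Iteration 1:
  f(1.700000) = 0.583947
  f'(1.700000) = 2.073947
  x_1 = 1.700000 - 0.583947/2.073947 = 1.418437
Iteration 2:
  f(1.418437) = 0.118695
  f'(1.418437) = 1.293785
  x_2 = 1.418437 - 0.118695/1.293785 = 1.326694
Iteration 3:
  f(1.326694) = 0.008447
  f'(1.326694) = 1.115176
  x_3 = 1.326694 - 0.008447/1.115176 = 1.319119
Iteration 4:
  f(1.319119) = 0.000050
  f'(1.319119) = 1.101888
  x_4 = 1.319119 - 0.000050/1.101888 = 1.319074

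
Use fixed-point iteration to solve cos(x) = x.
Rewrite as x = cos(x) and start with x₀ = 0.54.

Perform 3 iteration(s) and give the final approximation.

Equation: cos(x) = x
Fixed-point form: x = cos(x)
x₀ = 0.54

x_1 = g(0.540000) = 0.857709
x_2 = g(0.857709) = 0.654172
x_3 = g(0.654172) = 0.793552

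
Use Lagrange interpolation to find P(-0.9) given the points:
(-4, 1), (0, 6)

Lagrange interpolation formula:
P(x) = Σ yᵢ × Lᵢ(x)
where Lᵢ(x) = Π_{j≠i} (x - xⱼ)/(xᵢ - xⱼ)

L_0(-0.9) = (-0.9 - 0)/(-4 - 0) = 0.225000
L_1(-0.9) = (-0.9 - (-4))/(0 - (-4)) = 0.775000

P(-0.9) = 1×L_0(-0.9) + 6×L_1(-0.9)
P(-0.9) = 4.875000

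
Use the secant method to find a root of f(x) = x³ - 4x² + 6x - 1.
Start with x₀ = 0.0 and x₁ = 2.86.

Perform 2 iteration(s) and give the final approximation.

f(x) = x³ - 4x² + 6x - 1
x₀ = 0.0, x₁ = 2.86

Secant formula: x_{n+1} = x_n - f(x_n)(x_n - x_{n-1})/(f(x_n) - f(x_{n-1}))

Iteration 1:
  f(0.000000) = -1.000000
  f(2.860000) = 6.835256
  x_2 = 2.860000 - 6.835256×(2.860000 - 0.000000)/(6.835256 - (-1.000000))
       = 0.365017
Iteration 2:
  f(2.860000) = 6.835256
  f(0.365017) = 0.705786
  x_3 = 0.365017 - 0.705786×(0.365017 - 2.860000)/(0.705786 - 6.835256)
       = 0.077729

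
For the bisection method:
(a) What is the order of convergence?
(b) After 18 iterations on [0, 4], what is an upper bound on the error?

(a) Bisection has linear (order 1) convergence; the error is halved each step.

(b) Error bound = (b-a)/2^n = (4 - 0)/2^{18}
    = 4/2^{18}

(a) 1 (linear); (b) error ≤ 1.53e-05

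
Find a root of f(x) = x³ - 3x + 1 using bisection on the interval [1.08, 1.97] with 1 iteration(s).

f(x) = x³ - 3x + 1
Initial interval: [1.08, 1.97]

Iteration 1:
  c_1 = (1.080000 + 1.970000)/2 = 1.525000
  f(c_1) = f(1.525000) = -0.028422
  f(a) × f(c) ≥ 0, new interval: [1.525000, 1.970000]

After 1 iteration(s), the approximation is c_1 = 1.525000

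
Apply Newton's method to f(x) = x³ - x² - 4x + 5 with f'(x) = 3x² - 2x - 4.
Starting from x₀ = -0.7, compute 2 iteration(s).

f(x) = x³ - x² - 4x + 5
f'(x) = 3x² - 2x - 4
x₀ = -0.7

Newton-Raphson formula: x_{n+1} = x_n - f(x_n)/f'(x_n)

Iteration 1:
  f(-0.700000) = 6.967000
  f'(-0.700000) = -1.130000
  x_1 = -0.700000 - 6.967000/(-1.130000) = 5.465487
Iteration 2:
  f(5.465487) = 116.529041
  f'(5.465487) = 74.683662
  x_2 = 5.465487 - 116.529041/74.683662 = 3.905185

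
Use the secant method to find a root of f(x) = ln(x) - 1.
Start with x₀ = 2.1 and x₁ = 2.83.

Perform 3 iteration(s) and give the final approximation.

f(x) = ln(x) - 1
x₀ = 2.1, x₁ = 2.83

Secant formula: x_{n+1} = x_n - f(x_n)(x_n - x_{n-1})/(f(x_n) - f(x_{n-1}))

Iteration 1:
  f(2.100000) = -0.258063
  f(2.830000) = 0.040277
  x_2 = 2.830000 - 0.040277×(2.830000 - 2.100000)/(0.040277 - (-0.258063))
       = 2.731448
Iteration 2:
  f(2.830000) = 0.040277
  f(2.731448) = 0.004832
  x_3 = 2.731448 - 0.004832×(2.731448 - 2.830000)/(0.004832 - 0.040277)
       = 2.718013
Iteration 3:
  f(2.731448) = 0.004832
  f(2.718013) = -0.000099
  x_4 = 2.718013 - (-0.000099)×(2.718013 - 2.731448)/(-0.000099 - 0.004832)
       = 2.718282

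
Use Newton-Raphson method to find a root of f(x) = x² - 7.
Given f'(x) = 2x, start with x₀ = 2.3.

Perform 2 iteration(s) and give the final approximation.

f(x) = x² - 7
f'(x) = 2x
x₀ = 2.3

Newton-Raphson formula: x_{n+1} = x_n - f(x_n)/f'(x_n)

Iteration 1:
  f(2.300000) = -1.710000
  f'(2.300000) = 4.600000
  x_1 = 2.300000 - (-1.710000)/4.600000 = 2.671739
Iteration 2:
  f(2.671739) = 0.138190
  f'(2.671739) = 5.343478
  x_2 = 2.671739 - 0.138190/5.343478 = 2.645878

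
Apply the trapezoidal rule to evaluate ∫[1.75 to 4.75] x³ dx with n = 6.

f(x) = x³
a = 1.75, b = 4.75, n = 6
h = (b - a)/n = 0.500000

Trapezoidal rule: (h/2)[f(x₀) + 2f(x₁) + 2f(x₂) + ... + f(xₙ)]

x_0 = 1.7500, f(x_0) = 5.359375, coefficient = 1
x_1 = 2.2500, f(x_1) = 11.390625, coefficient = 2
x_2 = 2.7500, f(x_2) = 20.796875, coefficient = 2
x_3 = 3.2500, f(x_3) = 34.328125, coefficient = 2
x_4 = 3.7500, f(x_4) = 52.734375, coefficient = 2
x_5 = 4.2500, f(x_5) = 76.765625, coefficient = 2
x_6 = 4.7500, f(x_6) = 107.171875, coefficient = 1

I ≈ (0.500000/2) × 504.562500 = 126.140625
Exact value: 124.921875
Error: 1.218750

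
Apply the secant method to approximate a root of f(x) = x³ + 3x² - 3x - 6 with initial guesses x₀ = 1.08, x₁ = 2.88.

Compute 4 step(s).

f(x) = x³ + 3x² - 3x - 6
x₀ = 1.08, x₁ = 2.88

Secant formula: x_{n+1} = x_n - f(x_n)(x_n - x_{n-1})/(f(x_n) - f(x_{n-1}))

Iteration 1:
  f(1.080000) = -4.481088
  f(2.880000) = 34.131072
  x_2 = 2.880000 - 34.131072×(2.880000 - 1.080000)/(34.131072 - (-4.481088))
       = 1.288897
Iteration 2:
  f(2.880000) = 34.131072
  f(1.288897) = -2.741739
  x_3 = 1.288897 - (-2.741739)×(1.288897 - 2.880000)/(-2.741739 - 34.131072)
       = 1.407206
Iteration 3:
  f(1.288897) = -2.741739
  f(1.407206) = -1.494343
  x_4 = 1.407206 - (-1.494343)×(1.407206 - 1.288897)/(-1.494343 - (-2.741739))
       = 1.548937
Iteration 4:
  f(1.407206) = -1.494343
  f(1.548937) = 0.267020
  x_5 = 1.548937 - 0.267020×(1.548937 - 1.407206)/(0.267020 - (-1.494343))
       = 1.527450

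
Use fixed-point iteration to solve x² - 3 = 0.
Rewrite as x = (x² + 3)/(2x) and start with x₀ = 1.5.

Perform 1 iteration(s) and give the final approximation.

Equation: x² - 3 = 0
Fixed-point form: x = (x² + 3)/(2x)
x₀ = 1.5

x_1 = g(1.500000) = 1.750000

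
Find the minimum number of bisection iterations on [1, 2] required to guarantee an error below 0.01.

We need (b-a)/2^n ≤ 0.01
(2 - 1)/2^n ≤ 0.01
1/2^n ≤ 0.01
2^n ≥ 100
n ≥ log₂(100) = 6.64
n ≥ 7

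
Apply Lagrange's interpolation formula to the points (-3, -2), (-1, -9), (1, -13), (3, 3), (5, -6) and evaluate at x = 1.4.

Lagrange interpolation formula:
P(x) = Σ yᵢ × Lᵢ(x)
where Lᵢ(x) = Π_{j≠i} (x - xⱼ)/(xᵢ - xⱼ)

L_0(1.4) = (1.4 - (-1))/(-3 - (-1)) × (1.4 - 1)/(-3 - 1) × (1.4 - 3)/(-3 - 3) × (1.4 - 5)/(-3 - 5) = 0.014400
L_1(1.4) = (1.4 - (-3))/(-1 - (-3)) × (1.4 - 1)/(-1 - 1) × (1.4 - 3)/(-1 - 3) × (1.4 - 5)/(-1 - 5) = -0.105600
L_2(1.4) = (1.4 - (-3))/(1 - (-3)) × (1.4 - (-1))/(1 - (-1)) × (1.4 - 3)/(1 - 3) × (1.4 - 5)/(1 - 5) = 0.950400
L_3(1.4) = (1.4 - (-3))/(3 - (-3)) × (1.4 - (-1))/(3 - (-1)) × (1.4 - 1)/(3 - 1) × (1.4 - 5)/(3 - 5) = 0.158400
L_4(1.4) = (1.4 - (-3))/(5 - (-3)) × (1.4 - (-1))/(5 - (-1)) × (1.4 - 1)/(5 - 1) × (1.4 - 3)/(5 - 3) = -0.017600

P(1.4) = (-2)×L_0(1.4) + (-9)×L_1(1.4) + (-13)×L_2(1.4) + 3×L_3(1.4) + (-6)×L_4(1.4)
P(1.4) = -10.852800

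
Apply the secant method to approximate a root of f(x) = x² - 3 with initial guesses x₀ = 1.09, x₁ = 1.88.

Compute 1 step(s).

f(x) = x² - 3
x₀ = 1.09, x₁ = 1.88

Secant formula: x_{n+1} = x_n - f(x_n)(x_n - x_{n-1})/(f(x_n) - f(x_{n-1}))

Iteration 1:
  f(1.090000) = -1.811900
  f(1.880000) = 0.534400
  x_2 = 1.880000 - 0.534400×(1.880000 - 1.090000)/(0.534400 - (-1.811900))
       = 1.700067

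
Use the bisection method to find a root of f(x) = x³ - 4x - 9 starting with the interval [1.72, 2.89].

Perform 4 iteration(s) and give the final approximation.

f(x) = x³ - 4x - 9
Initial interval: [1.72, 2.89]

Iteration 1:
  c_1 = (1.720000 + 2.890000)/2 = 2.305000
  f(c_1) = f(2.305000) = -5.973477
  f(a) × f(c) ≥ 0, new interval: [2.305000, 2.890000]
Iteration 2:
  c_2 = (2.305000 + 2.890000)/2 = 2.597500
  f(c_2) = f(2.597500) = -1.864651
  f(a) × f(c) ≥ 0, new interval: [2.597500, 2.890000]
Iteration 3:
  c_3 = (2.597500 + 2.890000)/2 = 2.743750
  f(c_3) = f(2.743750) = 0.680400
  f(a) × f(c) < 0, new interval: [2.597500, 2.743750]
Iteration 4:
  c_4 = (2.597500 + 2.743750)/2 = 2.670625
  f(c_4) = f(2.670625) = -0.634967
  f(a) × f(c) ≥ 0, new interval: [2.670625, 2.743750]

After 4 iteration(s), the approximation is c_4 = 2.670625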